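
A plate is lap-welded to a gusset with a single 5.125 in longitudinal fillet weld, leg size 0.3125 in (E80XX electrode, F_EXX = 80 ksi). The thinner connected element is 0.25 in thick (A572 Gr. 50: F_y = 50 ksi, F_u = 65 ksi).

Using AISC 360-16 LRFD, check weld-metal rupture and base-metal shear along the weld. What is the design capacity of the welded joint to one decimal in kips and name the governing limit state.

37.5 kips (base-metal shear governs)

Weld metal: throat = 0.707×0.3125 = 0.22094 in, L = 5.125 in. φR_n = 0.75 × 0.6 × 80 × 0.22094 × 5.125 = 40.8 kips.
Base metal shear (0.25 in plate): yield φR_n = 1.0×0.6×50×0.25×5.125 = 38.4 kips; rupture φR_n = 0.75×0.6×65×0.25×5.125 = 37.5 kips; take 37.5 kips (rupture).
Governing: min(40.8, 37.5) = 37.5 kips → base-metal shear.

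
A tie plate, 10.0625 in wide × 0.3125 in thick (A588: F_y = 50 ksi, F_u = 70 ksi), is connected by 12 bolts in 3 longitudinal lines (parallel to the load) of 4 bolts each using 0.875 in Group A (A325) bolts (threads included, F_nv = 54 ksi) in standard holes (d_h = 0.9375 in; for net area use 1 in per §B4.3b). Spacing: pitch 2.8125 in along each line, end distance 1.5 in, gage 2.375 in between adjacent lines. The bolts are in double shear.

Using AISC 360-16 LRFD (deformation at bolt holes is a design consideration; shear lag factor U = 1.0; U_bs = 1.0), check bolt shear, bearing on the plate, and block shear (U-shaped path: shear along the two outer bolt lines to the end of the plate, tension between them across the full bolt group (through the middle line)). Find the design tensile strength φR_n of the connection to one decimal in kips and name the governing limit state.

171.9 kips (block shear governs)

Bolt shear: A_b = π(0.875)²/4 = 0.60132 in². φR_n = 0.75 × 54 × 0.60132 × 12 × 2 = 584.5 kips.
Bearing (0.3125 in plate, F_u = 70 ksi): end bolts L_c = 1.5 − 0.9375/2 = 1.03125, R_n = min(1.2×1.03125×0.3125×70, 2.4×0.875×0.3125×70) = 27.07 kips/bolt; interior L_c = 2.8125 − 0.9375 = 1.875, R_n = 45.938 kips/bolt. φR_n = 0.75 × (3×27.07 + 9×45.938) = 371.0 kips.
Block shear: shear path 2×[1.5+3×2.8125] = 2×9.9375 in, A_gv = 6.2109, A_nv = 2×(9.9375 − 3.5×1)×0.3125 = 4.0234 in²; tension across gage: (4.75 − 2×1)×0.3125 = 0.85938 in². R_n = min(0.6×70×4.0234, 0.6×50×6.2109) + 1.0×70×0.85938 = min(168.98, 186.33) + 60.157 = 229.14 kips. φR_n = 0.75 × 229.14 = 171.9 kips.
Governing: min(584.5, 371.0, 171.9) = 171.9 kips → block shear.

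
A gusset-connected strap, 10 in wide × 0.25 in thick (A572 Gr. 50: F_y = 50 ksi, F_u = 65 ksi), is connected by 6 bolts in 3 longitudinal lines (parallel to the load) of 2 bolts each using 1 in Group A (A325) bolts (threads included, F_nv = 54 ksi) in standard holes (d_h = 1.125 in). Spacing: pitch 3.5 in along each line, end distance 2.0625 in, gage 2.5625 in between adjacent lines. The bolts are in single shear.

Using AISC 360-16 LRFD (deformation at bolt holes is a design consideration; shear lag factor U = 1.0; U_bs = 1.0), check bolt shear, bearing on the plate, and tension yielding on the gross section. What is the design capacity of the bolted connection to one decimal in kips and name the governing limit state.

112.5 kips (gross-section yield governs)

Bolt shear: A_b = π(1)²/4 = 0.7854 in². φR_n = 0.75 × 54 × 0.7854 × 6 × 1 = 190.9 kips.
Bearing (0.25 in plate, F_u = 65 ksi): end bolts L_c = 2.0625 − 1.125/2 = 1.5, R_n = min(1.2×1.5×0.25×65, 2.4×1×0.25×65) = 29.25 kips/bolt; interior L_c = 3.5 − 1.125 = 2.375, R_n = 39 kips/bolt. φR_n = 0.75 × (3×29.25 + 3×39) = 153.6 kips.
Tension yield (gross): A_g = 10×0.25 = 2.5 in². φR_n = 0.90 × 50 × 2.5 = 112.5 kips.
Governing: min(190.9, 153.6, 112.5) = 112.5 kips → gross-section yield.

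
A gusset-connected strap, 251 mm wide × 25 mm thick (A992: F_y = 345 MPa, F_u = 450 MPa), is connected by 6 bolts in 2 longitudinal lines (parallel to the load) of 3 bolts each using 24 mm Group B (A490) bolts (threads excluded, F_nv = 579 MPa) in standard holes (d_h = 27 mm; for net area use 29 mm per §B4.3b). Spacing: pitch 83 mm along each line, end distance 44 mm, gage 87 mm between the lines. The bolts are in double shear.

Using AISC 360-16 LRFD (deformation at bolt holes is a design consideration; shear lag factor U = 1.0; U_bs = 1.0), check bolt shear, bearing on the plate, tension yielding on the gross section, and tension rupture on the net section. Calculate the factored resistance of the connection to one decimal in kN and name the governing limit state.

Bolt shear: A_b = π(24)²/4 = 452.39 mm². φR_n = 0.75 × 579 × 452.39 × 6 × 2 = 2357.4 kN.
Bearing (25 mm plate, F_u = 450 MPa): end bolts L_c = 44 − 27/2 = 30.5, R_n = min(1.2×30.5×25×450, 2.4×24×25×450) = 411.75 kN/bolt; interior L_c = 83 − 27 = 56, R_n = 648 kN/bolt. φR_n = 0.75 × (2×411.75 + 4×648) = 2561.6 kN.
Tension yield (gross): A_g = 251×25 = 6275 mm². φR_n = 0.90 × 345 × 6275 = 1948.4 kN.
Tension rupture (net): A_n = (251 − 2×29)×25 = 4825 mm² (U = 1.0, A_e = A_n). φR_n = 0.75 × 450 × 4825 = 1628.4 kN.
Governing: min(2357.4, 2561.6, 1948.4, 1628.4) = 1628.4 kN → net-section rupture.

1628.4 kN (net-section rupture governs)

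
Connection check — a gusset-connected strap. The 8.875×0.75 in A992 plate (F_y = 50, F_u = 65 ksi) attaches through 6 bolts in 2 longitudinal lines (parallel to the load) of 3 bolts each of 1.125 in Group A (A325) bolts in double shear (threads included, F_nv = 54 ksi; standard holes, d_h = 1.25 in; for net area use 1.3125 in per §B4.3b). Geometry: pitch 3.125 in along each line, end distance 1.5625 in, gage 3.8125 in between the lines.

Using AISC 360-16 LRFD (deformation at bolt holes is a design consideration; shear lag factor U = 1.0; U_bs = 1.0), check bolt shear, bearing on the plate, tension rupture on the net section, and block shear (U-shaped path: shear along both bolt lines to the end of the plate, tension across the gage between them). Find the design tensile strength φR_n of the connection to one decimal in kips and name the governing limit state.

228.5 kips (net-section rupture governs)

Bolt shear: A_b = π(1.125)²/4 = 0.99402 in². φR_n = 0.75 × 54 × 0.99402 × 6 × 2 = 483.1 kips.
Bearing (0.75 in plate, F_u = 65 ksi): end bolts L_c = 1.5625 − 1.25/2 = 0.9375, R_n = min(1.2×0.9375×0.75×65, 2.4×1.125×0.75×65) = 54.844 kips/bolt; interior L_c = 3.125 − 1.25 = 1.875, R_n = 109.69 kips/bolt. φR_n = 0.75 × (2×54.844 + 4×109.69) = 411.3 kips.
Tension rupture (net): A_n = (8.875 − 2×1.3125)×0.75 = 4.6875 in² (U = 1.0, A_e = A_n). φR_n = 0.75 × 65 × 4.6875 = 228.5 kips.
Block shear: shear path 2×[1.5625+2×3.125] = 2×7.8125 in, A_gv = 11.719, A_nv = 2×(7.8125 − 2.5×1.3125)×0.75 = 6.7969 in²; tension across gage: (3.8125 − 1×1.3125)×0.75 = 1.875 in². R_n = min(0.6×65×6.7969, 0.6×50×11.719) + 1.0×65×1.875 = min(265.08, 351.57) + 121.88 = 386.96 kips. φR_n = 0.75 × 386.96 = 290.2 kips.
Governing: min(483.1, 411.3, 228.5, 290.2) = 228.5 kips → net-section rupture.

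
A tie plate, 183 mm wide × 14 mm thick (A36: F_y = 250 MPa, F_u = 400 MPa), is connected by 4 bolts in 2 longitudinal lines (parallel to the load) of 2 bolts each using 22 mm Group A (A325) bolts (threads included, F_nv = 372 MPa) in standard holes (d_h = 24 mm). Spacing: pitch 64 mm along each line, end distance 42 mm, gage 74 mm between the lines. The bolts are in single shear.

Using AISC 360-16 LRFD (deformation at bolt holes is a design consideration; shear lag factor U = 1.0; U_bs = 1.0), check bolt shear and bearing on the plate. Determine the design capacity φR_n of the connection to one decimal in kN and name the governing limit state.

424.2 kN (bolt shear governs)

Bolt shear: A_b = π(22)²/4 = 380.13 mm². φR_n = 0.75 × 372 × 380.13 × 4 × 1 = 424.2 kN.
Bearing (14 mm plate, F_u = 400 MPa): end bolts L_c = 42 − 24/2 = 30, R_n = min(1.2×30×14×400, 2.4×22×14×400) = 201.6 kN/bolt; interior L_c = 64 − 24 = 40, R_n = 268.8 kN/bolt. φR_n = 0.75 × (2×201.6 + 2×268.8) = 705.6 kN.
Governing: min(424.2, 705.6) = 424.2 kN → bolt shear.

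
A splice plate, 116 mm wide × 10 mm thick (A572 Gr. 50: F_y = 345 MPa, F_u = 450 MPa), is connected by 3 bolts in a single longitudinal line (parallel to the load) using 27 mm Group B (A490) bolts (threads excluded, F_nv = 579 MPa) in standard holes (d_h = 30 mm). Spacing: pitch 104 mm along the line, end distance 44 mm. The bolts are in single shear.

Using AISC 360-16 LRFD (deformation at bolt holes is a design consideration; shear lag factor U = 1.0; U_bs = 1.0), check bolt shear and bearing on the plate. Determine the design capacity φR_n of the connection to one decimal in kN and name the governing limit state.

Bolt shear: A_b = π(27)²/4 = 572.56 mm². φR_n = 0.75 × 579 × 572.56 × 3 × 1 = 745.9 kN.
Bearing (10 mm plate, F_u = 450 MPa): end bolts L_c = 44 − 30/2 = 29, R_n = min(1.2×29×10×450, 2.4×27×10×450) = 156.6 kN/bolt; interior L_c = 104 − 30 = 74, R_n = 291.6 kN/bolt. φR_n = 0.75 × (1×156.6 + 2×291.6) = 554.9 kN.
Governing: min(745.9, 554.9) = 554.9 kN → bearing.

554.9 kN (bearing governs)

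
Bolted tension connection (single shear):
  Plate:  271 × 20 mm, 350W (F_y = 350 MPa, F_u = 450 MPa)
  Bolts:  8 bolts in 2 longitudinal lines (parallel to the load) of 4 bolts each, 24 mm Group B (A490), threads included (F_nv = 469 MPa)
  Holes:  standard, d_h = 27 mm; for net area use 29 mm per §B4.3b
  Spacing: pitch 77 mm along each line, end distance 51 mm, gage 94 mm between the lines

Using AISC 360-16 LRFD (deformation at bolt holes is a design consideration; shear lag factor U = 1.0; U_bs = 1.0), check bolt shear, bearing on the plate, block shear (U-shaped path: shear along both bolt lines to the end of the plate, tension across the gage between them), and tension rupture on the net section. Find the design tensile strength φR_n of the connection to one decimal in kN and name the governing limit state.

Bolt shear: A_b = π(24)²/4 = 452.39 mm². φR_n = 0.75 × 469 × 452.39 × 8 × 1 = 1273.0 kN.
Bearing (20 mm plate, F_u = 450 MPa): end bolts L_c = 51 − 27/2 = 37.5, R_n = min(1.2×37.5×20×450, 2.4×24×20×450) = 405 kN/bolt; interior L_c = 77 − 27 = 50, R_n = 518.4 kN/bolt. φR_n = 0.75 × (2×405 + 6×518.4) = 2940.3 kN.
Block shear: shear path 2×[51+3×77] = 2×282 mm, A_gv = 11280, A_nv = 2×(282 − 3.5×29)×20 = 7220 mm²; tension across gage: (94 − 1×29)×20 = 1300 mm². R_n = min(0.6×450×7220, 0.6×350×11280) + 1.0×450×1300 = min(1949.4, 2368.8) + 585 = 2534.4 kN. φR_n = 0.75 × 2534.4 = 1900.8 kN.
Tension rupture (net): A_n = (271 − 2×29)×20 = 4260 mm² (U = 1.0, A_e = A_n). φR_n = 0.75 × 450 × 4260 = 1437.8 kN.
Governing: min(1273.0, 2940.3, 1900.8, 1437.8) = 1273.0 kN → bolt shear.

1273.0 kN (bolt shear governs)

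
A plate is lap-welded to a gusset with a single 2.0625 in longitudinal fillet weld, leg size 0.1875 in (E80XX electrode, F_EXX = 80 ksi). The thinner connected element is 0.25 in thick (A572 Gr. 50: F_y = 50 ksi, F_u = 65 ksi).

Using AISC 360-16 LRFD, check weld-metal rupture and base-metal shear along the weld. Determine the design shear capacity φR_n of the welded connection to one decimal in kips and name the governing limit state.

9.8 kips (weld metal governs)

Weld metal: throat = 0.707×0.1875 = 0.13256 in, L = 2.0625 in. φR_n = 0.75 × 0.6 × 80 × 0.13256 × 2.0625 = 9.8 kips.
Base metal shear (0.25 in plate): yield φR_n = 1.0×0.6×50×0.25×2.0625 = 15.5 kips; rupture φR_n = 0.75×0.6×65×0.25×2.0625 = 15.1 kips; take 15.1 kips (rupture).
Governing: min(9.8, 15.1) = 9.8 kips → weld metal.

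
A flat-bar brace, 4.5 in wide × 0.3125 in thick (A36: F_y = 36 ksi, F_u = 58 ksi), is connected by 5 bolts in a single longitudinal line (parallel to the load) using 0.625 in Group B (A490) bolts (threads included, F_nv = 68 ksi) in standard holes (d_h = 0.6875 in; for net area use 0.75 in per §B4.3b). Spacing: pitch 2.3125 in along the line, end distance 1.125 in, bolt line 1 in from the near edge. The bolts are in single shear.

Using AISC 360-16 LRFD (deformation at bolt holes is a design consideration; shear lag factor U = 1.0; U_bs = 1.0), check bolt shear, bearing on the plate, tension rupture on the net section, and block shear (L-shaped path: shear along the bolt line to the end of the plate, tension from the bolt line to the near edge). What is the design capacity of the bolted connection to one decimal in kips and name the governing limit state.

Bolt shear: A_b = π(0.625)²/4 = 0.3068 in². φR_n = 0.75 × 68 × 0.3068 × 5 × 1 = 78.2 kips.
Bearing (0.3125 in plate, F_u = 58 ksi): end bolts L_c = 1.125 − 0.6875/2 = 0.78125, R_n = min(1.2×0.78125×0.3125×58, 2.4×0.625×0.3125×58) = 16.992 kips/bolt; interior L_c = 2.3125 − 0.6875 = 1.625, R_n = 27.188 kips/bolt. φR_n = 0.75 × (1×16.992 + 4×27.188) = 94.3 kips.
Tension rupture (net): A_n = (4.5 − 1×0.75)×0.3125 = 1.1719 in² (U = 1.0, A_e = A_n). φR_n = 0.75 × 58 × 1.1719 = 51.0 kips.
Block shear: shear path 1×[1.125+4×2.3125] = 1×10.375 in, A_gv = 3.2422, A_nv = 1×(10.375 − 4.5×0.75)×0.3125 = 2.1875 in²; tension to near edge: (1 − 0.5×0.75)×0.3125 = 0.19531 in². R_n = min(0.6×58×2.1875, 0.6×36×3.2422) + 1.0×58×0.19531 = min(76.125, 70.032) + 11.328 = 81.36 kips. φR_n = 0.75 × 81.36 = 61.0 kips.
Governing: min(78.2, 94.3, 51.0, 61.0) = 51.0 kips → net-section rupture.

51.0 kips (net-section rupture governs)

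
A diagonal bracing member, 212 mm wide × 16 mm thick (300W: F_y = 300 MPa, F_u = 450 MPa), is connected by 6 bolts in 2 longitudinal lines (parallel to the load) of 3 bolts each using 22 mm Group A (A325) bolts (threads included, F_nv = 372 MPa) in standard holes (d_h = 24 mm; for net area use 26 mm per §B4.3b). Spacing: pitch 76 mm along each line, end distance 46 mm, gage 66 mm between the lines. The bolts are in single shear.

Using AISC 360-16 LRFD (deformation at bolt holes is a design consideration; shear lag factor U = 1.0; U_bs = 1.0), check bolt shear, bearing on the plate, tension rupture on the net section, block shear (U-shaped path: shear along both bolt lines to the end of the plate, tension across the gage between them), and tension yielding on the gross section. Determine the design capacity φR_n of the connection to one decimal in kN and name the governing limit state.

636.3 kN (bolt shear governs)

Bolt shear: A_b = π(22)²/4 = 380.13 mm². φR_n = 0.75 × 372 × 380.13 × 6 × 1 = 636.3 kN.
Bearing (16 mm plate, F_u = 450 MPa): end bolts L_c = 46 − 24/2 = 34, R_n = min(1.2×34×16×450, 2.4×22×16×450) = 293.76 kN/bolt; interior L_c = 76 − 24 = 52, R_n = 380.16 kN/bolt. φR_n = 0.75 × (2×293.76 + 4×380.16) = 1581.1 kN.
Tension rupture (net): A_n = (212 − 2×26)×16 = 2560 mm² (U = 1.0, A_e = A_n). φR_n = 0.75 × 450 × 2560 = 864.0 kN.
Block shear: shear path 2×[46+2×76] = 2×198 mm, A_gv = 6336, A_nv = 2×(198 − 2.5×26)×16 = 4256 mm²; tension across gage: (66 − 1×26)×16 = 640 mm². R_n = min(0.6×450×4256, 0.6×300×6336) + 1.0×450×640 = min(1149.1, 1140.5) + 288 = 1428.5 kN. φR_n = 0.75 × 1428.5 = 1071.4 kN.
Tension yield (gross): A_g = 212×16 = 3392 mm². φR_n = 0.90 × 300 × 3392 = 915.8 kN.
Governing: min(636.3, 1581.1, 864.0, 1071.4, 915.8) = 636.3 kN → bolt shear.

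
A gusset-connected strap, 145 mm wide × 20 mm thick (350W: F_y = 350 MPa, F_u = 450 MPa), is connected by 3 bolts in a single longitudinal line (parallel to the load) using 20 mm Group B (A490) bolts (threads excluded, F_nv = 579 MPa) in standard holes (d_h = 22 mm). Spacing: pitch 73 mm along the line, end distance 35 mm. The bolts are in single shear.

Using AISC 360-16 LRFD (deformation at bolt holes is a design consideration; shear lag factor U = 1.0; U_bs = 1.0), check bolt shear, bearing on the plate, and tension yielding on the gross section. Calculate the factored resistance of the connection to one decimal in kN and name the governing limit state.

Bolt shear: A_b = π(20)²/4 = 314.16 mm². φR_n = 0.75 × 579 × 314.16 × 3 × 1 = 409.3 kN.
Bearing (20 mm plate, F_u = 450 MPa): end bolts L_c = 35 − 22/2 = 24, R_n = min(1.2×24×20×450, 2.4×20×20×450) = 259.2 kN/bolt; interior L_c = 73 − 22 = 51, R_n = 432 kN/bolt. φR_n = 0.75 × (1×259.2 + 2×432) = 842.4 kN.
Tension yield (gross): A_g = 145×20 = 2900 mm². φR_n = 0.90 × 350 × 2900 = 913.5 kN.
Governing: min(409.3, 842.4, 913.5) = 409.3 kN → bolt shear.

409.3 kN (bolt shear governs)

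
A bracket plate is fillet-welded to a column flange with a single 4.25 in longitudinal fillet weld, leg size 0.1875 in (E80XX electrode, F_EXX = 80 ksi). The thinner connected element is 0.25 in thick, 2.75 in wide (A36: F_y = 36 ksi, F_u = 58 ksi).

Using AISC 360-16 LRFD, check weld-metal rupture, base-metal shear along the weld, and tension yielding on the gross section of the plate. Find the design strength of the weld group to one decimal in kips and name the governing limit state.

20.3 kips (weld metal governs)

Weld metal: throat = 0.707×0.1875 = 0.13256 in, L = 4.25 in. φR_n = 0.75 × 0.6 × 80 × 0.13256 × 4.25 = 20.3 kips.
Base metal shear (0.25 in plate): yield φR_n = 1.0×0.6×36×0.25×4.25 = 23.0 kips; rupture φR_n = 0.75×0.6×58×0.25×4.25 = 27.7 kips; take 23.0 kips (yield).
Tension yield (gross): A_g = 2.75×0.25 = 0.6875 in². φR_n = 0.90 × 36 × 0.6875 = 22.3 kips.
Governing: min(20.3, 23.0, 22.3) = 20.3 kips → weld metal.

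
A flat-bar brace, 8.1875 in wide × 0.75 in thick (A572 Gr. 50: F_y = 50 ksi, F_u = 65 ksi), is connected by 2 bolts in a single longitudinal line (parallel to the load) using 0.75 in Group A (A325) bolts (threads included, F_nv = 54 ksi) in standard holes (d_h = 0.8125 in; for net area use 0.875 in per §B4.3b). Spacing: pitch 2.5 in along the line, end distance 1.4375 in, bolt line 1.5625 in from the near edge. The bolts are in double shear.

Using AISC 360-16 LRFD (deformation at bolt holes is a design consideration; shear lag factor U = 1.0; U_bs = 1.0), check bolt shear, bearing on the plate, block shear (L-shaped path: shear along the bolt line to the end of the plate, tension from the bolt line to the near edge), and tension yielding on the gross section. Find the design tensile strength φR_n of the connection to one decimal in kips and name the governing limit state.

71.6 kips (bolt shear governs)

Bolt shear: A_b = π(0.75)²/4 = 0.44179 in². φR_n = 0.75 × 54 × 0.44179 × 2 × 2 = 71.6 kips.
Bearing (0.75 in plate, F_u = 65 ksi): end bolts L_c = 1.4375 − 0.8125/2 = 1.03125, R_n = min(1.2×1.03125×0.75×65, 2.4×0.75×0.75×65) = 60.328 kips/bolt; interior L_c = 2.5 − 0.8125 = 1.6875, R_n = 87.75 kips/bolt. φR_n = 0.75 × (1×60.328 + 1×87.75) = 111.1 kips.
Block shear: shear path 1×[1.4375+1×2.5] = 1×3.9375 in, A_gv = 2.9531, A_nv = 1×(3.9375 − 1.5×0.875)×0.75 = 1.9688 in²; tension to near edge: (1.5625 − 0.5×0.875)×0.75 = 0.84375 in². R_n = min(0.6×65×1.9688, 0.6×50×2.9531) + 1.0×65×0.84375 = min(76.783, 88.593) + 54.844 = 131.63 kips. φR_n = 0.75 × 131.63 = 98.7 kips.
Tension yield (gross): A_g = 8.1875×0.75 = 6.1406 in². φR_n = 0.90 × 50 × 6.1406 = 276.3 kips.
Governing: min(71.6, 111.1, 98.7, 276.3) = 71.6 kips → bolt shear.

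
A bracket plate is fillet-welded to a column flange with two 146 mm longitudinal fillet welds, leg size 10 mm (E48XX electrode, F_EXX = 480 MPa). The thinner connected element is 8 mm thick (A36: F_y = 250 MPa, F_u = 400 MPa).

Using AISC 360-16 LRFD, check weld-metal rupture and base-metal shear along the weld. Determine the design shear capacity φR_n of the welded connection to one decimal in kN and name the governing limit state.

Weld metal: throat = 0.707×10 = 7.07 mm, L = 2×146 = 292 mm. φR_n = 0.75 × 0.6 × 480 × 7.07 × 292 = 445.9 kN.
Base metal shear (8 mm plate): yield φR_n = 1.0×0.6×250×8×292 = 350.4 kN; rupture φR_n = 0.75×0.6×400×8×292 = 420.5 kN; take 350.4 kN (yield).
Governing: min(445.9, 350.4) = 350.4 kN → base-metal shear.

350.4 kN (base-metal shear governs)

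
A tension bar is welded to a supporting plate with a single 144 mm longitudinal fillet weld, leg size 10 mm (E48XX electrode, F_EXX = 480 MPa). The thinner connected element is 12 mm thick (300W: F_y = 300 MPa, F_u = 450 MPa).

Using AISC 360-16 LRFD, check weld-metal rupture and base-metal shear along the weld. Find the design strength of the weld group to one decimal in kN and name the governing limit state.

Weld metal: throat = 0.707×10 = 7.07 mm, L = 144 mm. φR_n = 0.75 × 0.6 × 480 × 7.07 × 144 = 219.9 kN.
Base metal shear (12 mm plate): yield φR_n = 1.0×0.6×300×12×144 = 311.0 kN; rupture φR_n = 0.75×0.6×450×12×144 = 349.9 kN; take 311.0 kN (yield).
Governing: min(219.9, 311.0) = 219.9 kN → weld metal.

219.9 kN (weld metal governs)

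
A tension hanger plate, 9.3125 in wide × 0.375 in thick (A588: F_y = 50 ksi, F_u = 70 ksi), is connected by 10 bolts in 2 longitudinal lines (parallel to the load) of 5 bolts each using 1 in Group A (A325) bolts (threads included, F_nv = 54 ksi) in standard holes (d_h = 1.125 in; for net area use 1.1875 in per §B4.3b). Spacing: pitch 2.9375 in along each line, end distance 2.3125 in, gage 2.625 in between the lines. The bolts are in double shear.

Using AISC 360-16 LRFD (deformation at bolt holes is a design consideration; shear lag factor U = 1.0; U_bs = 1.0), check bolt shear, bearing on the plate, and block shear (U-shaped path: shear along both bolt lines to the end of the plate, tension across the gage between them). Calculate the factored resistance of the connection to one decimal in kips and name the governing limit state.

Bolt shear: A_b = π(1)²/4 = 0.7854 in². φR_n = 0.75 × 54 × 0.7854 × 10 × 2 = 636.2 kips.
Bearing (0.375 in plate, F_u = 70 ksi): end bolts L_c = 2.3125 − 1.125/2 = 1.75, R_n = min(1.2×1.75×0.375×70, 2.4×1×0.375×70) = 55.125 kips/bolt; interior L_c = 2.9375 − 1.125 = 1.8125, R_n = 57.094 kips/bolt. φR_n = 0.75 × (2×55.125 + 8×57.094) = 425.3 kips.
Block shear: shear path 2×[2.3125+4×2.9375] = 2×14.0625 in, A_gv = 10.547, A_nv = 2×(14.0625 − 4.5×1.1875)×0.375 = 6.5391 in²; tension across gage: (2.625 − 1×1.1875)×0.375 = 0.53906 in². R_n = min(0.6×70×6.5391, 0.6×50×10.547) + 1.0×70×0.53906 = min(274.64, 316.41) + 37.734 = 312.37 kips. φR_n = 0.75 × 312.37 = 234.3 kips.
Governing: min(636.2, 425.3, 234.3) = 234.3 kips → block shear.

234.3 kips (block shear governs)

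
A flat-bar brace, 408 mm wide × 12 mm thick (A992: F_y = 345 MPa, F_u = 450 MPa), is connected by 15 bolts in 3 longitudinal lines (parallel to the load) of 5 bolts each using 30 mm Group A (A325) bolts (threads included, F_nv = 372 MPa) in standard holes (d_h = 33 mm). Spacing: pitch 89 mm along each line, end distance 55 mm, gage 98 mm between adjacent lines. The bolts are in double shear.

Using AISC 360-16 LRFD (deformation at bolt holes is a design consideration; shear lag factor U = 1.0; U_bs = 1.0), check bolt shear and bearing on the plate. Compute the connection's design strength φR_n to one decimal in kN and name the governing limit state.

3827.3 kN (bearing governs)

Bolt shear: A_b = π(30)²/4 = 706.86 mm². φR_n = 0.75 × 372 × 706.86 × 15 × 2 = 5916.4 kN.
Bearing (12 mm plate, F_u = 450 MPa): end bolts L_c = 55 − 33/2 = 38.5, R_n = min(1.2×38.5×12×450, 2.4×30×12×450) = 249.48 kN/bolt; interior L_c = 89 − 33 = 56, R_n = 362.88 kN/bolt. φR_n = 0.75 × (3×249.48 + 12×362.88) = 3827.3 kN.
Governing: min(5916.4, 3827.3) = 3827.3 kN → bearing.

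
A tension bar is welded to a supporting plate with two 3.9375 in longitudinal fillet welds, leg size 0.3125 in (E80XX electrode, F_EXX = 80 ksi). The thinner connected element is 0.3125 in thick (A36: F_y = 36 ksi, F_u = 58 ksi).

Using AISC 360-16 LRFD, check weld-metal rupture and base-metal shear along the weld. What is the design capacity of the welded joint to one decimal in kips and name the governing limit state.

53.2 kips (base-metal shear governs)

Weld metal: throat = 0.707×0.3125 = 0.22094 in, L = 2×3.9375 = 7.875 in. φR_n = 0.75 × 0.6 × 80 × 0.22094 × 7.875 = 62.6 kips.
Base metal shear (0.3125 in plate): yield φR_n = 1.0×0.6×36×0.3125×7.875 = 53.2 kips; rupture φR_n = 0.75×0.6×58×0.3125×7.875 = 64.2 kips; take 53.2 kips (yield).
Governing: min(62.6, 53.2) = 53.2 kips → base-metal shear.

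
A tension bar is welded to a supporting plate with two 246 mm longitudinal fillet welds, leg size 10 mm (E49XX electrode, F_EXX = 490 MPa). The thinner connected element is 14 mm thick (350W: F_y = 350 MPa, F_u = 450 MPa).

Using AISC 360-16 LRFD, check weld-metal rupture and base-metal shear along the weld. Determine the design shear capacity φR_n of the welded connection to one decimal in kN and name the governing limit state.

767.0 kN (weld metal governs)

Weld metal: throat = 0.707×10 = 7.07 mm, L = 2×246 = 492 mm. φR_n = 0.75 × 0.6 × 490 × 7.07 × 492 = 767.0 kN.
Base metal shear (14 mm plate): yield φR_n = 1.0×0.6×350×14×492 = 1446.5 kN; rupture φR_n = 0.75×0.6×450×14×492 = 1394.8 kN; take 1394.8 kN (rupture).
Governing: min(767.0, 1394.8) = 767.0 kN → weld metal.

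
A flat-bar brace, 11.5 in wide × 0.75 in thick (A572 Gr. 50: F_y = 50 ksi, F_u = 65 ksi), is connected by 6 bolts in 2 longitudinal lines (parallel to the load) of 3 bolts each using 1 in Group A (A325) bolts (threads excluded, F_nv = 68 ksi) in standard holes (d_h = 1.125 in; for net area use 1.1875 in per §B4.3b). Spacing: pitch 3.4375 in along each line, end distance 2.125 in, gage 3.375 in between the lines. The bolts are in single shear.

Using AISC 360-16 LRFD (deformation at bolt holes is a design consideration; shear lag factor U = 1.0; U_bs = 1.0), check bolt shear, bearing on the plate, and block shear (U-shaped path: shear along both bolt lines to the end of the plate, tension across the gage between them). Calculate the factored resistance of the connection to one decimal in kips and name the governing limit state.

Bolt shear: A_b = π(1)²/4 = 0.7854 in². φR_n = 0.75 × 68 × 0.7854 × 6 × 1 = 240.3 kips.
Bearing (0.75 in plate, F_u = 65 ksi): end bolts L_c = 2.125 − 1.125/2 = 1.5625, R_n = min(1.2×1.5625×0.75×65, 2.4×1×0.75×65) = 91.406 kips/bolt; interior L_c = 3.4375 − 1.125 = 2.3125, R_n = 117 kips/bolt. φR_n = 0.75 × (2×91.406 + 4×117) = 488.1 kips.
Block shear: shear path 2×[2.125+2×3.4375] = 2×9 in, A_gv = 13.5, A_nv = 2×(9 − 2.5×1.1875)×0.75 = 9.0469 in²; tension across gage: (3.375 − 1×1.1875)×0.75 = 1.6406 in². R_n = min(0.6×65×9.0469, 0.6×50×13.5) + 1.0×65×1.6406 = min(352.83, 405) + 106.64 = 459.47 kips. φR_n = 0.75 × 459.47 = 344.6 kips.
Governing: min(240.3, 488.1, 344.6) = 240.3 kips → bolt shear.

240.3 kips (bolt shear governs)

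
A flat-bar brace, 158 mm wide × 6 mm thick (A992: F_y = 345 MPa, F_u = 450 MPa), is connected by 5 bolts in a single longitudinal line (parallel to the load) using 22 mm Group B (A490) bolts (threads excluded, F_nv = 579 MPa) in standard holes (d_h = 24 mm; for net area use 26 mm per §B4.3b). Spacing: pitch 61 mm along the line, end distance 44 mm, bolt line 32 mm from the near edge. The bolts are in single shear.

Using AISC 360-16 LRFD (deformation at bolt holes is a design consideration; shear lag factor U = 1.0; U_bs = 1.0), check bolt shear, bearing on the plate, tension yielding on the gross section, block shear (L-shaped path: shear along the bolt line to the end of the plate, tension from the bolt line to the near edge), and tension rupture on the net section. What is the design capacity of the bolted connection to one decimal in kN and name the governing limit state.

Bolt shear: A_b = π(22)²/4 = 380.13 mm². φR_n = 0.75 × 579 × 380.13 × 5 × 1 = 825.4 kN.
Bearing (6 mm plate, F_u = 450 MPa): end bolts L_c = 44 − 24/2 = 32, R_n = min(1.2×32×6×450, 2.4×22×6×450) = 103.68 kN/bolt; interior L_c = 61 − 24 = 37, R_n = 119.88 kN/bolt. φR_n = 0.75 × (1×103.68 + 4×119.88) = 437.4 kN.
Tension yield (gross): A_g = 158×6 = 948 mm². φR_n = 0.90 × 345 × 948 = 294.4 kN.
Block shear: shear path 1×[44+4×61] = 1×288 mm, A_gv = 1728, A_nv = 1×(288 − 4.5×26)×6 = 1026 mm²; tension to near edge: (32 − 0.5×26)×6 = 114 mm². R_n = min(0.6×450×1026, 0.6×345×1728) + 1.0×450×114 = min(277.02, 357.7) + 51.3 = 328.32 kN. φR_n = 0.75 × 328.32 = 246.2 kN.
Tension rupture (net): A_n = (158 − 1×26)×6 = 792 mm² (U = 1.0, A_e = A_n). φR_n = 0.75 × 450 × 792 = 267.3 kN.
Governing: min(825.4, 437.4, 294.4, 246.2, 267.3) = 246.2 kN → block shear.

246.2 kN (block shear governs)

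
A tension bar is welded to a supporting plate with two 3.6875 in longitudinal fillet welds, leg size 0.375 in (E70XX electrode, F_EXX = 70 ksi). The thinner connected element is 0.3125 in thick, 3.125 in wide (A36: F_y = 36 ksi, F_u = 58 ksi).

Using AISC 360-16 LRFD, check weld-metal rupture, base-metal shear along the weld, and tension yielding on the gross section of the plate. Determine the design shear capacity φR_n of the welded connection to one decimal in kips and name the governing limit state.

Weld metal: throat = 0.707×0.375 = 0.26513 in, L = 2×3.6875 = 7.375 in. φR_n = 0.75 × 0.6 × 70 × 0.26513 × 7.375 = 61.6 kips.
Base metal shear (0.3125 in plate): yield φR_n = 1.0×0.6×36×0.3125×7.375 = 49.8 kips; rupture φR_n = 0.75×0.6×58×0.3125×7.375 = 60.2 kips; take 49.8 kips (yield).
Tension yield (gross): A_g = 3.125×0.3125 = 0.97656 in². φR_n = 0.90 × 36 × 0.97656 = 31.6 kips.
Governing: min(61.6, 49.8, 31.6) = 31.6 kips → gross-section yield.

31.6 kips (gross-section yield governs)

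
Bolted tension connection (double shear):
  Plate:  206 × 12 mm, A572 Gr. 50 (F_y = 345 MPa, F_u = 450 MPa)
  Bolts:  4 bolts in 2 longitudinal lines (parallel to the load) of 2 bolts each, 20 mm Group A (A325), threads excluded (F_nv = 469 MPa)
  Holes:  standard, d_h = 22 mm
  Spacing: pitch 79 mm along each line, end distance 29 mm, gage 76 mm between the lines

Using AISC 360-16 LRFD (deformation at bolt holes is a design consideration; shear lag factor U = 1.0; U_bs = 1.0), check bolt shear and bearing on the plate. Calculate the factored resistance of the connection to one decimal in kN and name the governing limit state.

563.8 kN (bearing governs)

Bolt shear: A_b = π(20)²/4 = 314.16 mm². φR_n = 0.75 × 469 × 314.16 × 4 × 2 = 884.0 kN.
Bearing (12 mm plate, F_u = 450 MPa): end bolts L_c = 29 − 22/2 = 18, R_n = min(1.2×18×12×450, 2.4×20×12×450) = 116.64 kN/bolt; interior L_c = 79 − 22 = 57, R_n = 259.2 kN/bolt. φR_n = 0.75 × (2×116.64 + 2×259.2) = 563.8 kN.
Governing: min(884.0, 563.8) = 563.8 kN → bearing.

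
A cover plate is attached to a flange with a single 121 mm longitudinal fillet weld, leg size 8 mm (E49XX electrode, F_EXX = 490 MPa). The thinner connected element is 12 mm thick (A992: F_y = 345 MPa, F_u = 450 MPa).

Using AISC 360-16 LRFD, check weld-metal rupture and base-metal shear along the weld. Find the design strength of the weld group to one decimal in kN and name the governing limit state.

150.9 kN (weld metal governs)

Weld metal: throat = 0.707×8 = 5.656 mm, L = 121 mm. φR_n = 0.75 × 0.6 × 490 × 5.656 × 121 = 150.9 kN.
Base metal shear (12 mm plate): yield φR_n = 1.0×0.6×345×12×121 = 300.6 kN; rupture φR_n = 0.75×0.6×450×12×121 = 294.0 kN; take 294.0 kN (rupture).
Governing: min(150.9, 294.0) = 150.9 kN → weld metal.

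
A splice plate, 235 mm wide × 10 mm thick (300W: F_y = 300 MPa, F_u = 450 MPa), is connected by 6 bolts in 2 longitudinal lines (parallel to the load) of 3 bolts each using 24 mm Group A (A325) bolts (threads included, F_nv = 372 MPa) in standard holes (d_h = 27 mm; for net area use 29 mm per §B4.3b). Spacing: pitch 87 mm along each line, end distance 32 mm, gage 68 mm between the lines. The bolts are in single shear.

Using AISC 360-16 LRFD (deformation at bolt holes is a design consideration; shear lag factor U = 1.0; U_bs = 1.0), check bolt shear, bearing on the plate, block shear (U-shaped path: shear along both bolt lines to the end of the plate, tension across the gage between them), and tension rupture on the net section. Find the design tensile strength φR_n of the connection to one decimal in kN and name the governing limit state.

597.4 kN (net-section rupture governs)

Bolt shear: A_b = π(24)²/4 = 452.39 mm². φR_n = 0.75 × 372 × 452.39 × 6 × 1 = 757.3 kN.
Bearing (10 mm plate, F_u = 450 MPa): end bolts L_c = 32 − 27/2 = 18.5, R_n = min(1.2×18.5×10×450, 2.4×24×10×450) = 99.9 kN/bolt; interior L_c = 87 − 27 = 60, R_n = 259.2 kN/bolt. φR_n = 0.75 × (2×99.9 + 4×259.2) = 927.5 kN.
Block shear: shear path 2×[32+2×87] = 2×206 mm, A_gv = 4120, A_nv = 2×(206 − 2.5×29)×10 = 2670 mm²; tension across gage: (68 − 1×29)×10 = 390 mm². R_n = min(0.6×450×2670, 0.6×300×4120) + 1.0×450×390 = min(720.9, 741.6) + 175.5 = 896.4 kN. φR_n = 0.75 × 896.4 = 672.3 kN.
Tension rupture (net): A_n = (235 − 2×29)×10 = 1770 mm² (U = 1.0, A_e = A_n). φR_n = 0.75 × 450 × 1770 = 597.4 kN.
Governing: min(757.3, 927.5, 672.3, 597.4) = 597.4 kN → net-section rupture.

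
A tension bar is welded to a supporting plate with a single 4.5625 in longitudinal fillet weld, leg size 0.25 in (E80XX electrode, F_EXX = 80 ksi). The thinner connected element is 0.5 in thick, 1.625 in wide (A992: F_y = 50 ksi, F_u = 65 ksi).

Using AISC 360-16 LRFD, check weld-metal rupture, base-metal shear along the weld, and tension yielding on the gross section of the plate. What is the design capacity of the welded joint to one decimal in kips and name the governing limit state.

Weld metal: throat = 0.707×0.25 = 0.17675 in, L = 4.5625 in. φR_n = 0.75 × 0.6 × 80 × 0.17675 × 4.5625 = 29.0 kips.
Base metal shear (0.5 in plate): yield φR_n = 1.0×0.6×50×0.5×4.5625 = 68.4 kips; rupture φR_n = 0.75×0.6×65×0.5×4.5625 = 66.7 kips; take 66.7 kips (rupture).
Tension yield (gross): A_g = 1.625×0.5 = 0.8125 in². φR_n = 0.90 × 50 × 0.8125 = 36.6 kips.
Governing: min(29.0, 66.7, 36.6) = 29.0 kips → weld metal.

29.0 kips (weld metal governs)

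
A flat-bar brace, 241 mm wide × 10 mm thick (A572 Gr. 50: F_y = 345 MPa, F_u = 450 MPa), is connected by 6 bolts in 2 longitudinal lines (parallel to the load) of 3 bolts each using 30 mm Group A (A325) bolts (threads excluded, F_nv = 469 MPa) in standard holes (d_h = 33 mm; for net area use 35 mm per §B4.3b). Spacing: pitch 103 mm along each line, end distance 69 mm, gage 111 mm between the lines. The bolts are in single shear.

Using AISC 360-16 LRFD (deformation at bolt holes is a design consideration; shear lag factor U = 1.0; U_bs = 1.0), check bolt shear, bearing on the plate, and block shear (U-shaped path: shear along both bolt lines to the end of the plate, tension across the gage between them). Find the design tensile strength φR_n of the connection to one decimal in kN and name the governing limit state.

Bolt shear: A_b = π(30)²/4 = 706.86 mm². φR_n = 0.75 × 469 × 706.86 × 6 × 1 = 1491.8 kN.
Bearing (10 mm plate, F_u = 450 MPa): end bolts L_c = 69 − 33/2 = 52.5, R_n = min(1.2×52.5×10×450, 2.4×30×10×450) = 283.5 kN/bolt; interior L_c = 103 − 33 = 70, R_n = 324 kN/bolt. φR_n = 0.75 × (2×283.5 + 4×324) = 1397.3 kN.
Block shear: shear path 2×[69+2×103] = 2×275 mm, A_gv = 5500, A_nv = 2×(275 − 2.5×35)×10 = 3750 mm²; tension across gage: (111 − 1×35)×10 = 760 mm². R_n = min(0.6×450×3750, 0.6×345×5500) + 1.0×450×760 = min(1012.5, 1138.5) + 342 = 1354.5 kN. φR_n = 0.75 × 1354.5 = 1015.9 kN.
Governing: min(1491.8, 1397.3, 1015.9) = 1015.9 kN → block shear.

1015.9 kN (block shear governs)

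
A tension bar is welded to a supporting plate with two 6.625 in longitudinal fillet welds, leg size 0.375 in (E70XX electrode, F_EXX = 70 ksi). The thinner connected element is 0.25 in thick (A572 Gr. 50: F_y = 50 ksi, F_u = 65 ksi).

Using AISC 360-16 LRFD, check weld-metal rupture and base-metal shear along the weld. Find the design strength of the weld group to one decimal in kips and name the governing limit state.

96.9 kips (base-metal shear governs)

Weld metal: throat = 0.707×0.375 = 0.26513 in, L = 2×6.625 = 13.25 in. φR_n = 0.75 × 0.6 × 70 × 0.26513 × 13.25 = 110.7 kips.
Base metal shear (0.25 in plate): yield φR_n = 1.0×0.6×50×0.25×13.25 = 99.4 kips; rupture φR_n = 0.75×0.6×65×0.25×13.25 = 96.9 kips; take 96.9 kips (rupture).
Governing: min(110.7, 96.9) = 96.9 kips → base-metal shear.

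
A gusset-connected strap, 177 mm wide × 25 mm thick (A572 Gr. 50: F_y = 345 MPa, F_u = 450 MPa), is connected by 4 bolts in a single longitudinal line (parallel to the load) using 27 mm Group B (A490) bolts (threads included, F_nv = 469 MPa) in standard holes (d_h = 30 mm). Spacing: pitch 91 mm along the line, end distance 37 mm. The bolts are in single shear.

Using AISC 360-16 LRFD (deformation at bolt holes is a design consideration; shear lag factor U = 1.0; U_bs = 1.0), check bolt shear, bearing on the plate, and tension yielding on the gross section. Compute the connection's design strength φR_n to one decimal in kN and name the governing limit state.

805.6 kN (bolt shear governs)

Bolt shear: A_b = π(27)²/4 = 572.56 mm². φR_n = 0.75 × 469 × 572.56 × 4 × 1 = 805.6 kN.
Bearing (25 mm plate, F_u = 450 MPa): end bolts L_c = 37 − 30/2 = 22, R_n = min(1.2×22×25×450, 2.4×27×25×450) = 297 kN/bolt; interior L_c = 91 − 30 = 61, R_n = 729 kN/bolt. φR_n = 0.75 × (1×297 + 3×729) = 1863.0 kN.
Tension yield (gross): A_g = 177×25 = 4425 mm². φR_n = 0.90 × 345 × 4425 = 1374.0 kN.
Governing: min(805.6, 1863.0, 1374.0) = 805.6 kN → bolt shear.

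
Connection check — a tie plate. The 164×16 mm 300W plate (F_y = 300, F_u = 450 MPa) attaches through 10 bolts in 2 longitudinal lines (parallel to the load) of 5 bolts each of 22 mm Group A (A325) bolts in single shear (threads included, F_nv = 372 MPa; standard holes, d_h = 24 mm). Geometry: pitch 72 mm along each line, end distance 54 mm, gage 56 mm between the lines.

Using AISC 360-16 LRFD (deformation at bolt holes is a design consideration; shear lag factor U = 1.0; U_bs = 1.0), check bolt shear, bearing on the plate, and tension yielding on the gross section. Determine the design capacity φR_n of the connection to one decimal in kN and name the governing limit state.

708.5 kN (gross-section yield governs)

Bolt shear: A_b = π(22)²/4 = 380.13 mm². φR_n = 0.75 × 372 × 380.13 × 10 × 1 = 1060.6 kN.
Bearing (16 mm plate, F_u = 450 MPa): end bolts L_c = 54 − 24/2 = 42, R_n = min(1.2×42×16×450, 2.4×22×16×450) = 362.88 kN/bolt; interior L_c = 72 − 24 = 48, R_n = 380.16 kN/bolt. φR_n = 0.75 × (2×362.88 + 8×380.16) = 2825.3 kN.
Tension yield (gross): A_g = 164×16 = 2624 mm². φR_n = 0.90 × 300 × 2624 = 708.5 kN.
Governing: min(1060.6, 2825.3, 708.5) = 708.5 kN → gross-section yield.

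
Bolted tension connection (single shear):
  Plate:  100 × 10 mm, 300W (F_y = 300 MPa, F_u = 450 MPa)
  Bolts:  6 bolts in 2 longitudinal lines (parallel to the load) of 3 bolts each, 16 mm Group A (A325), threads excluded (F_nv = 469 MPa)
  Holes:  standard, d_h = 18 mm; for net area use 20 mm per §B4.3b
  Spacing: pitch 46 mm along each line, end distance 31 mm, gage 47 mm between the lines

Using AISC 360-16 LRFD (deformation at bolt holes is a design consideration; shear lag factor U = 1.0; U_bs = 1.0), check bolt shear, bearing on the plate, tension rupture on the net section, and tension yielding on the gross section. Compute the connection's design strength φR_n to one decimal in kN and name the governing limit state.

202.5 kN (net-section rupture governs)

Bolt shear: A_b = π(16)²/4 = 201.06 mm². φR_n = 0.75 × 469 × 201.06 × 6 × 1 = 424.3 kN.
Bearing (10 mm plate, F_u = 450 MPa): end bolts L_c = 31 − 18/2 = 22, R_n = min(1.2×22×10×450, 2.4×16×10×450) = 118.8 kN/bolt; interior L_c = 46 − 18 = 28, R_n = 151.2 kN/bolt. φR_n = 0.75 × (2×118.8 + 4×151.2) = 631.8 kN.
Tension rupture (net): A_n = (100 − 2×20)×10 = 600 mm² (U = 1.0, A_e = A_n). φR_n = 0.75 × 450 × 600 = 202.5 kN.
Tension yield (gross): A_g = 100×10 = 1000 mm². φR_n = 0.90 × 300 × 1000 = 270.0 kN.
Governing: min(424.3, 631.8, 202.5, 270.0) = 202.5 kN → net-section rupture.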